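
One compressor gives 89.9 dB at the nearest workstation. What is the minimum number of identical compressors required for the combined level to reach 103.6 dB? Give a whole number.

N identical sources give L₁ + 10·log₁₀ N, so require 10·log₁₀ N ≥ 103.6 − 89.9 = 13.7 dB.
N ≥ 10^(13.7/10) = 23.442, so N = 24.

24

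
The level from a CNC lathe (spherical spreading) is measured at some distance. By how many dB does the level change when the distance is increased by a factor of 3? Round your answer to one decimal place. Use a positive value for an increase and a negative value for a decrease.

Point-source spreading: ΔL = −20·log₁₀(r₂/r₁).
ΔL = −20·log₁₀(3) = -9.54 dB.

-9.5 dB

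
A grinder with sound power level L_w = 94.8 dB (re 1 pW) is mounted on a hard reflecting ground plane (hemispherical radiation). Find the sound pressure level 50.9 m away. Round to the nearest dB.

L_p = L_w − 10·log₁₀(2π·r²) with r = 50.9 m.
2π·r² = 1.628e+04 m², 10·log₁₀ of that is 42.116 dB.
L_p = 94.8 − 42.116 = 52.68 dB.

53 dB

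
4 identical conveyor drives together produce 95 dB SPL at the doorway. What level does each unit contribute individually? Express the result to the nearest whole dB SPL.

89 dB SPL

For N identical incoherent sources L_total = L₁ + 10·log₁₀ N, so L₁ = 95 − 10·log₁₀(4) = 95 − 6.021.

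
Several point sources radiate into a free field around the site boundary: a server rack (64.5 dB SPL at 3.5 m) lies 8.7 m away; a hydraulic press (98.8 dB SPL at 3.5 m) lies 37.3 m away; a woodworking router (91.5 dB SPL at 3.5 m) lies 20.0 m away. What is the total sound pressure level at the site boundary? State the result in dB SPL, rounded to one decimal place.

Propagate each source to the receiver with L = L_ref − 20·log₁₀(r/r_ref), then add intensities.
server rack: 64.5 − 20·log₁₀(8.7/3.5) = 64.5 − 7.91 = 56.59 dB SPL.
hydraulic press: 98.8 − 20·log₁₀(37.3/3.5) = 98.8 − 20.55 = 78.25 dB SPL.
woodworking router: 91.5 − 20·log₁₀(20.0/3.5) = 91.5 − 15.14 = 76.36 dB SPL.
Σ 10^(L/10) = 1.105e+08 → L_total = 10·log₁₀(1.105e+08) = 80.43 dB SPL.

80.4 dB SPL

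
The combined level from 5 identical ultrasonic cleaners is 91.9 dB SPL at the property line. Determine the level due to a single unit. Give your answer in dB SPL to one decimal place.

84.9 dB SPL

Dividing the total intensity by 5 lowers the level by 10·log₁₀ 5 = 6.990 dB: L₁ = 91.9 − 6.990.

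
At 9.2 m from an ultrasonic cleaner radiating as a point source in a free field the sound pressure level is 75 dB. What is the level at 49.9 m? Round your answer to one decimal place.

Point-source attenuation: ΔL = 20·log₁₀(r₂/r₁) = 20·log₁₀(49.9/9.2) = 14.686 dB.
L₂ = 75 − 20·log₁₀(49.9/9.2) = 75 − 14.686 = 60.31 dB.

60.3 dB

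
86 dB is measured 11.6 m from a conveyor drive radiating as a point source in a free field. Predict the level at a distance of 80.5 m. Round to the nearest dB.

69 dB

Spherical spreading from a point source gives a 20·log₁₀(r₂/r₁) drop.
L₂ = 86 − 20·log₁₀(80.5/11.6) = 86 − 16.827 = 69.17 dB.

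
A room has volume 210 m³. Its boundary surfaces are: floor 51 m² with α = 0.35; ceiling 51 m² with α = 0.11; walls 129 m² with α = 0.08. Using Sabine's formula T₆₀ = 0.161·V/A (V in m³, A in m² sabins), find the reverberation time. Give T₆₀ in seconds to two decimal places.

Summing Sᵢαᵢ: 51·0.35 + 51·0.11 + 129·0.08 = 33.78 m².
T₆₀ = 0.161·V/A = 0.161·210/33.78 = 1.001 s.

1.00 s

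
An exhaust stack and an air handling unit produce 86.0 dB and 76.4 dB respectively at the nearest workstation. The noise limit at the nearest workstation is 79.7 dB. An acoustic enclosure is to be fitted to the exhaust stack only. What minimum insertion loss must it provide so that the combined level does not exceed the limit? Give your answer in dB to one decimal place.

Everything except the exhaust stack sums to 10^(76.4/10) = 4.365e+07 in linear terms, 76.40 dB.
The limit corresponds to 10^(79.7/10) = 9.333e+07; subtracting the fixed part leaves 4.967e+07 for the exhaust stack, i.e. 76.96 dB.
So the exhaust stack must be reduced from 86.0 to 76.96 dB: IL = 9.04 dB.

9.0 dB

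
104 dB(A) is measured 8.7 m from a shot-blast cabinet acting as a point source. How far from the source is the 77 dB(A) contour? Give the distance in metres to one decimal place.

The 27.0 dB drop corresponds to a distance ratio of 10^(27.0/20) for a point source.
r₂ = 8.7·10^((104−77)/20) = 8.7·10^(27.0/20) = 194.77 m.

194.8 m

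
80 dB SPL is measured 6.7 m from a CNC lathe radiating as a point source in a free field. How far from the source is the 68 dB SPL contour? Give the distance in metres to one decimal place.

26.7 m

The 12.0 dB drop corresponds to a distance ratio of 10^(12.0/20) for a point source.
r₂ = 6.7·10^((80−68)/20) = 6.7·10^(12.0/20) = 26.67 m.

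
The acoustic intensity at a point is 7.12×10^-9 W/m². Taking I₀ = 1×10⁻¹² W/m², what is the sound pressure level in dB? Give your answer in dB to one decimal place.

38.5 dB

I/I₀ = 7.12×10^-9/10⁻¹² = 7.12×10^3, and L = 10·log₁₀(I/I₀).
L = 10·(0.8525 + 3) = 38.52 dB.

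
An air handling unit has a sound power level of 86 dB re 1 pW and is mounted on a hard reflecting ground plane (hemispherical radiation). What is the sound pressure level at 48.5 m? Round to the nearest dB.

Free-field hemispherical radiation: L_p = L_w − 10·log₁₀(2π·r²), r = 48.5 m.
2π·r² = 1.478e+04 m², 10·log₁₀ of that is 41.697 dB.
L_p = 86 − 41.697 = 44.30 dB.

44 dB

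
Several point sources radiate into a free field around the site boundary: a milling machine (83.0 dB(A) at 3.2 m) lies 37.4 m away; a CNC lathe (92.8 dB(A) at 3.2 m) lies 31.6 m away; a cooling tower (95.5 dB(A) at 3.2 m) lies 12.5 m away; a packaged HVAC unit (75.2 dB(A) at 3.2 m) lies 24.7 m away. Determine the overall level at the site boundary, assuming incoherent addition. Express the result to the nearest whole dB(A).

84 dB(A)

Apply inverse-square spreading to bring every level to the receiver, then sum 10^(L/10).
milling machine: 83.0 − 20·log₁₀(37.4/3.2) = 83.0 − 21.35 = 61.65 dB(A).
CNC lathe: 92.8 − 20·log₁₀(31.6/3.2) = 92.8 − 19.89 = 72.91 dB(A).
cooling tower: 95.5 − 20·log₁₀(12.5/3.2) = 95.5 − 11.84 = 83.66 dB(A).
packaged HVAC unit: 75.2 − 20·log₁₀(24.7/3.2) = 75.2 − 17.75 = 57.45 dB(A).
Σ 10^(L/10) = 2.541e+08 → L_total = 10·log₁₀(2.541e+08) = 84.05 dB(A).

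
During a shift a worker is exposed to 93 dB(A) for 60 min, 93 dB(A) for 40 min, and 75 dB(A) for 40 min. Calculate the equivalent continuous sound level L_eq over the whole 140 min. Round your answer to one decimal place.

L_eq = 10·log₁₀[(1/T)·Σ tᵢ·10^(Lᵢ/10)] with T = 140 min.
Σ tᵢ·10^(Lᵢ/10) = 60·10^(93/10) + 40·10^(93/10) + 40·10^(75/10) = 2.008e+11.
L_eq = 10·log₁₀(2.008e+11/140) = 91.57 dB(A).

91.6 dB(A)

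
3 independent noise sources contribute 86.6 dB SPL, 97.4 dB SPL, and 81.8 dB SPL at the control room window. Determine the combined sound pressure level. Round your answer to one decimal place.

For uncorrelated sources the intensities add, so convert each level to linear form, sum, and take 10·log₁₀ of the total.
Σ 10^(L/10) = 10^(86.6/10) + 10^(97.4/10) + 10^(81.8/10) = 6.104e+09.
L_total = 10·log₁₀(6.104e+09) = 97.86 dB SPL.

97.9 dB SPL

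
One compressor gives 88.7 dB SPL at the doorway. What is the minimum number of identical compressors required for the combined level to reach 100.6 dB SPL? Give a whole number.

16

Need L₁ + 10·log₁₀ N ≥ 100.6, i.e. log₁₀ N ≥ 1.19.
N ≥ 10^(11.9/10) = 15.488, so N = 16.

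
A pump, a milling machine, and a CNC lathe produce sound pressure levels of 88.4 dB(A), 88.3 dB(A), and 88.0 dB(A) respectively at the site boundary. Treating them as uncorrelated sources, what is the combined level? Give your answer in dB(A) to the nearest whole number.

Incoherent sources combine by intensity addition: L_total = 10·log₁₀(Σ 10^(L_i/10)).
Σ 10^(L/10) = 10^(88.4/10) + 10^(88.3/10) + 10^(88.0/10) = 1.999e+09.
L_total = 10·log₁₀(1.999e+09) = 93.01 dB(A).

93 dB(A)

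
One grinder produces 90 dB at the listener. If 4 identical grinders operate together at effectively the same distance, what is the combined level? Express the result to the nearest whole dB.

96 dB

With 4 equal, uncorrelated contributions the intensity is 4× that of one unit, giving a rise of 10·log₁₀ 4.
L_total = 90 + 10·log₁₀(4) = 90 + 6.021 = 96.02 dB.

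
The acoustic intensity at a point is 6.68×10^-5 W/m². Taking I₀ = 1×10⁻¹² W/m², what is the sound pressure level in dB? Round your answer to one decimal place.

L = 10·log₁₀(I/I₀) = 10·log₁₀(6.68×10^-5/10⁻¹²) = 10·log₁₀(6.68×10^7).
L = 10·(0.8248 + 7) = 78.25 dB.

78.2 dB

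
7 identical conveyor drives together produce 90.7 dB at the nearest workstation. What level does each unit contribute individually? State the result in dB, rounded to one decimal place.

Dividing the total intensity by 7 lowers the level by 10·log₁₀ 7 = 8.451 dB: L₁ = 90.7 − 8.451.

82.2 dB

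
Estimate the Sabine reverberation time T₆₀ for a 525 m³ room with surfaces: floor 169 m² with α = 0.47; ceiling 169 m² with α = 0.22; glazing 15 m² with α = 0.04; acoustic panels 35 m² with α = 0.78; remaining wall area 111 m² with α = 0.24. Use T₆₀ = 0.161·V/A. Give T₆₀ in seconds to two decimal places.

Total absorption A = 169·0.47 + 169·0.22 + 15·0.04 + 35·0.78 + 111·0.24 = 171.15 m² sabins.
T₆₀ = 0.161·V/A = 0.161·525/171.15 = 0.494 s.

0.49 s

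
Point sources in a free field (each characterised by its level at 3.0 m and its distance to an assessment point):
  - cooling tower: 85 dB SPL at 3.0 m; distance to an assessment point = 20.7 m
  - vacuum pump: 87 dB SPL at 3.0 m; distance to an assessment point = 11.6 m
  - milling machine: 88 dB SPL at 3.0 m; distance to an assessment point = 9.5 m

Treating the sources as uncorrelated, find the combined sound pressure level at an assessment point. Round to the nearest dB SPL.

80 dB SPL

Apply inverse-square spreading to bring every level to the receiver, then sum 10^(L/10).
cooling tower: 85 − 20·log₁₀(20.7/3.0) = 85 − 16.78 = 68.22 dB SPL.
vacuum pump: 87 − 20·log₁₀(11.6/3.0) = 87 − 11.75 = 75.25 dB SPL.
milling machine: 88 − 20·log₁₀(9.5/3.0) = 88 − 10.01 = 77.99 dB SPL.
Σ 10^(L/10) = 1.031e+08 → L_total = 10·log₁₀(1.031e+08) = 80.13 dB SPL.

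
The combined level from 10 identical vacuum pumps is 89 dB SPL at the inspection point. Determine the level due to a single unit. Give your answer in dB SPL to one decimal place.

10 equal contributions raise the level by 10·log₁₀ 10 = 10.000 dB, so each unit alone gives 89 − 10.000.

79.0 dB SPL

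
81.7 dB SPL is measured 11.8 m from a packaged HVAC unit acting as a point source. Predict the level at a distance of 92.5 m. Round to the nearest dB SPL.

64 dB SPL

For a point source, L₂ = L₁ − 20·log₁₀(r₂/r₁).
L₂ = 81.7 − 20·log₁₀(92.5/11.8) = 81.7 − 17.885 = 63.81 dB SPL.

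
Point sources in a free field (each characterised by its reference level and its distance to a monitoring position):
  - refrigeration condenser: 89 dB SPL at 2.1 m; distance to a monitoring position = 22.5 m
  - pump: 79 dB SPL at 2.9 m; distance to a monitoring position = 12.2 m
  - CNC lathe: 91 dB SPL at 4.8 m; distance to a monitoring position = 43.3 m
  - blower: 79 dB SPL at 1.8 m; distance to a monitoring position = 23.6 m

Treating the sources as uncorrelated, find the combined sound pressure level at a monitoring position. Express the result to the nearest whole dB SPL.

74 dB SPL

First find each source's level at the receiver (point-source: −20·log₁₀(r/r_ref)), then combine on an intensity basis.
refrigeration condenser: 89 − 20·log₁₀(22.5/2.1) = 89 − 20.60 = 68.40 dB SPL.
pump: 79 − 20·log₁₀(12.2/2.9) = 79 − 12.48 = 66.52 dB SPL.
CNC lathe: 91 − 20·log₁₀(43.3/4.8) = 91 − 19.10 = 71.90 dB SPL.
blower: 79 − 20·log₁₀(23.6/1.8) = 79 − 22.35 = 56.65 dB SPL.
Σ 10^(L/10) = 2.734e+07 → L_total = 10·log₁₀(2.734e+07) = 74.37 dB SPL.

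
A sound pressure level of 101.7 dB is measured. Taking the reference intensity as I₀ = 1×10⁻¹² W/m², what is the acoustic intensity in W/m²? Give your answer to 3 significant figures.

I/I₀ = 10^(101.7/10) = 1.479e+10, so I = 1.479e+10 × 10⁻¹² W/m².

0.0148 W/m²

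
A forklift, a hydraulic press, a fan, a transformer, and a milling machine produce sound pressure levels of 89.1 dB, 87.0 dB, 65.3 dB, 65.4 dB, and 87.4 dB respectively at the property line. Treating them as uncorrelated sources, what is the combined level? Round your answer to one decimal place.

92.7 dB

For uncorrelated sources the intensities add, so convert each level to linear form, sum, and take 10·log₁₀ of the total.
Σ 10^(L/10) = 10^(89.1/10) + 10^(87.0/10) + 10^(65.3/10) + 10^(65.4/10) + 10^(87.4/10) = 1.870e+09.
L_total = 10·log₁₀(1.870e+09) = 92.72 dB.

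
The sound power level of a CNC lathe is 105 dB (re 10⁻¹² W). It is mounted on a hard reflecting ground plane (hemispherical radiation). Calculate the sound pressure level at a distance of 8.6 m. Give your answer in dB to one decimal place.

L_p = L_w − 10·log₁₀(2π·r²) with r = 8.6 m.
2π·r² = 464.7 m², 10·log₁₀ of that is 26.672 dB.
L_p = 105 − 26.672 = 78.33 dB.

78.3 dB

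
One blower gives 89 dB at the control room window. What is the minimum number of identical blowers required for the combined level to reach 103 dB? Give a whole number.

The shortfall is 103 − 89 = 14.0 dB, and N units add 10·log₁₀ N, so need 10·log₁₀ N ≥ 14.0.
N ≥ 10^(14.0/10) = 25.119, so N = 26.

26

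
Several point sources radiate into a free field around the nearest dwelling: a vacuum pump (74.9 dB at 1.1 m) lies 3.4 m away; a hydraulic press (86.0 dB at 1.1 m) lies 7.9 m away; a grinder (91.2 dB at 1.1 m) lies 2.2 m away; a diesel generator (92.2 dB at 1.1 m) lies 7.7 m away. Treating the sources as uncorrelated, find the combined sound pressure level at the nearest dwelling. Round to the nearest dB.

86 dB

Propagate each source to the receiver with L = L_ref − 20·log₁₀(r/r_ref), then add intensities.
vacuum pump: 74.9 − 20·log₁₀(3.4/1.1) = 74.9 − 9.80 = 65.10 dB.
hydraulic press: 86.0 − 20·log₁₀(7.9/1.1) = 86.0 − 17.12 = 68.88 dB.
grinder: 91.2 − 20·log₁₀(2.2/1.1) = 91.2 − 6.02 = 85.18 dB.
diesel generator: 92.2 − 20·log₁₀(7.7/1.1) = 92.2 − 16.90 = 75.30 dB.
Σ 10^(L/10) = 3.744e+08 → L_total = 10·log₁₀(3.744e+08) = 85.73 dB.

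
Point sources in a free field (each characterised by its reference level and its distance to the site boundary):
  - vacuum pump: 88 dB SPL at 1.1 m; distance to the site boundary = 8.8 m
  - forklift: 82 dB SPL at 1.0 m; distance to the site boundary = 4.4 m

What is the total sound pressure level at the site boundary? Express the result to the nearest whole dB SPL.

First find each source's level at the receiver (point-source: −20·log₁₀(r/r_ref)), then combine on an intensity basis.
vacuum pump: 88 − 20·log₁₀(8.8/1.1) = 88 − 18.06 = 69.94 dB SPL.
forklift: 82 − 20·log₁₀(4.4/1.0) = 82 − 12.87 = 69.13 dB SPL.
Σ 10^(L/10) = 1.805e+07 → L_total = 10·log₁₀(1.805e+07) = 72.56 dB SPL.

73 dB SPL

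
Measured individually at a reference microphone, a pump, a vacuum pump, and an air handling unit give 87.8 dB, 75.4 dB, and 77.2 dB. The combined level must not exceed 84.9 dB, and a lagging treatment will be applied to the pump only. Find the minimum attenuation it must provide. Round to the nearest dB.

Everything except the pump sums to 10^(75.4/10) + 10^(77.2/10) = 8.715e+07 in linear terms, 79.40 dB.
The limit corresponds to 10^(84.9/10) = 3.090e+08; subtracting the fixed part leaves 2.219e+08 for the pump, i.e. 83.46 dB.
Required insertion loss = 87.8 − 83.46 = 4.34 dB.

4 dB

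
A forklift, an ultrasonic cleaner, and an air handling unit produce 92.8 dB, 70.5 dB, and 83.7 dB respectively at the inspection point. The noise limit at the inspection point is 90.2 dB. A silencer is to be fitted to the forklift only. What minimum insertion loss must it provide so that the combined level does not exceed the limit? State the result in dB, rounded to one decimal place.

3.8 dB

Fixed contribution from the other sources: Σ 10^(L/10) = 10^(70.5/10) + 10^(83.7/10) = 2.456e+08 (83.90 dB).
To meet 90.2 dB overall, the treated forklift may contribute at most 10^(90.2/10) − 2.456e+08 = 8.015e+08, i.e. 89.04 dB.
So the forklift must be reduced from 92.8 to 89.04 dB: IL = 3.76 dB.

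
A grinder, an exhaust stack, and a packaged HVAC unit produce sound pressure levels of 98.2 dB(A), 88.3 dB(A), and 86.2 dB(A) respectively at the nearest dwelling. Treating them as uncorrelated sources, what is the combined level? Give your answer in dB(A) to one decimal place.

98.9 dB(A)

Incoherent sources combine by intensity addition: L_total = 10·log₁₀(Σ 10^(L_i/10)).
Σ 10^(L/10) = 10^(98.2/10) + 10^(88.3/10) + 10^(86.2/10) = 7.700e+09.
L_total = 10·log₁₀(7.700e+09) = 98.86 dB(A).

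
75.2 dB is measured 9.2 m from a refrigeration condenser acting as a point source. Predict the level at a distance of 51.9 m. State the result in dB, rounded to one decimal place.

For a point source, L₂ = L₁ − 20·log₁₀(r₂/r₁).
L₂ = 75.2 − 20·log₁₀(51.9/9.2) = 75.2 − 15.028 = 60.17 dB.

60.2 dB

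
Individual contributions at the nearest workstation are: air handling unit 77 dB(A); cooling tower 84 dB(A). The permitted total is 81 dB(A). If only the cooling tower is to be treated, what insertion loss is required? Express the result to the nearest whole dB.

5 dB

Fixed contribution from the other source: Σ 10^(L/10) = 10^(77/10) = 5.012e+07 (77.00 dB(A)).
The limit corresponds to 10^(81/10) = 1.259e+08; subtracting the fixed part leaves 7.577e+07 for the cooling tower, i.e. 78.80 dB(A).
So the cooling tower must be reduced from 84 to 78.80 dB(A): IL = 5.20 dB.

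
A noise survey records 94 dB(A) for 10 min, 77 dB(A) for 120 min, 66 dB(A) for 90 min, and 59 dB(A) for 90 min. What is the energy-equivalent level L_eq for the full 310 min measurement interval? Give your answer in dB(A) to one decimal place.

The energy average is taken in the linear domain: L_eq = 10·log₁₀[(Σ tᵢ·10^(Lᵢ/10))/T], T = 310 min.
Σ tᵢ·10^(Lᵢ/10) = 10·10^(94/10) + 120·10^(77/10) + 90·10^(66/10) + 90·10^(59/10) = 3.156e+10.
L_eq = 10·log₁₀(3.156e+10/310) = 80.08 dB(A).

80.1 dB(A)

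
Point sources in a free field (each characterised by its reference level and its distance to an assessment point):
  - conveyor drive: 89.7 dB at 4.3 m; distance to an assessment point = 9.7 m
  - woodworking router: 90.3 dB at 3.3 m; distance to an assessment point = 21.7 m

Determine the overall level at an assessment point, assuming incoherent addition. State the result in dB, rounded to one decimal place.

Apply inverse-square spreading to bring every level to the receiver, then sum 10^(L/10).
conveyor drive: 89.7 − 20·log₁₀(9.7/4.3) = 89.7 − 7.07 = 82.63 dB.
woodworking router: 90.3 − 20·log₁₀(21.7/3.3) = 90.3 − 16.36 = 73.94 dB.
Σ 10^(L/10) = 2.082e+08 → L_total = 10·log₁₀(2.082e+08) = 83.18 dB.

83.2 dB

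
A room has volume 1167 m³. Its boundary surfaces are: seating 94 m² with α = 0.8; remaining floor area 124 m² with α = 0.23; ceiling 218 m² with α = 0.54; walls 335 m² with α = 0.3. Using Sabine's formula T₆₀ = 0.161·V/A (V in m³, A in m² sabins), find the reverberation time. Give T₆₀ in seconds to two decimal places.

0.58 s

Total absorption A = 94·0.8 + 124·0.23 + 218·0.54 + 335·0.3 = 321.94 m² sabins.
T₆₀ = 0.161·V/A = 0.161·1167/321.94 = 0.584 s.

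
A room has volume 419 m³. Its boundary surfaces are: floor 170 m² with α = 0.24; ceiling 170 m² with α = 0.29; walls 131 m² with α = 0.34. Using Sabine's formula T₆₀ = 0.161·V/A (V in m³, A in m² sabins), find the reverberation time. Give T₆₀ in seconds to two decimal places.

0.50 s

Summing Sᵢαᵢ: 170·0.24 + 170·0.29 + 131·0.34 = 134.64 m².
T₆₀ = 0.161 × 419 / 134.64 = 0.501 s.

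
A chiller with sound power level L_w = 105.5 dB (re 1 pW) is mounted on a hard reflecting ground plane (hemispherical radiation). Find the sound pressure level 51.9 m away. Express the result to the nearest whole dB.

The power spreads over a hemisphere of area 2π·r², so L_p = L_w − 10·log₁₀(2π·r²).
2π·r² = 1.692e+04 m², 10·log₁₀ of that is 42.285 dB.
L_p = 105.5 − 42.285 = 63.21 dB.

63 dB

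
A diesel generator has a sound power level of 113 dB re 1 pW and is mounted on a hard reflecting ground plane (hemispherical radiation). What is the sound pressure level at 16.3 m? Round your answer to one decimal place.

80.8 dB

L_p = L_w − 10·log₁₀(2π·r²) with r = 16.3 m.
2π·r² = 1669 m², 10·log₁₀ of that is 32.226 dB.
L_p = 113 − 32.226 = 80.77 dB.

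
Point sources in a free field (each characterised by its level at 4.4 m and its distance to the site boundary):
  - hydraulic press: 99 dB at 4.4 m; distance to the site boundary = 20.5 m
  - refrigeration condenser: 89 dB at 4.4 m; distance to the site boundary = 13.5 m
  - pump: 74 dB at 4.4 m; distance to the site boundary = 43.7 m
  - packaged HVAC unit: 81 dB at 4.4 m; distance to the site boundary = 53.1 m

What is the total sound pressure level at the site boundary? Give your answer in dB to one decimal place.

Propagate each source to the receiver with L = L_ref − 20·log₁₀(r/r_ref), then add intensities.
hydraulic press: 99 − 20·log₁₀(20.5/4.4) = 99 − 13.37 = 85.63 dB.
refrigeration condenser: 89 − 20·log₁₀(13.5/4.4) = 89 − 9.74 = 79.26 dB.
pump: 74 − 20·log₁₀(43.7/4.4) = 74 − 19.94 = 54.06 dB.
packaged HVAC unit: 81 − 20·log₁₀(53.1/4.4) = 81 − 21.63 = 59.37 dB.
Σ 10^(L/10) = 4.514e+08 → L_total = 10·log₁₀(4.514e+08) = 86.55 dB.

86.5 dB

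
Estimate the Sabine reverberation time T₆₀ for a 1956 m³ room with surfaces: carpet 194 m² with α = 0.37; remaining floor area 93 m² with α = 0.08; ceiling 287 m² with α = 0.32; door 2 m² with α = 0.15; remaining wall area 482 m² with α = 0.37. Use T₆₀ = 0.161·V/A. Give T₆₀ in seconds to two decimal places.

0.90 s

Summing Sᵢαᵢ: 194·0.37 + 93·0.08 + 287·0.32 + 2·0.15 + 482·0.37 = 349.70 m².
T₆₀ = 0.161 × 1956 / 349.70 = 0.901 s.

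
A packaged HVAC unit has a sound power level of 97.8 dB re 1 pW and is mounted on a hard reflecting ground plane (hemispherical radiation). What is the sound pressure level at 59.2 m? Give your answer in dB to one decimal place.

54.4 dB

L_p = L_w − 10·log₁₀(2π·r²) with r = 59.2 m.
2π·r² = 2.202e+04 m², 10·log₁₀ of that is 43.428 dB.
L_p = 97.8 − 43.428 = 54.37 dB.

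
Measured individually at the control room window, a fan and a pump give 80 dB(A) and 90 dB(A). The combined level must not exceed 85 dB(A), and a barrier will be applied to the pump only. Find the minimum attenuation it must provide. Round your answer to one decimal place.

The untreated sources together contribute 10^(80/10) = 1.000e+08, i.e. 80.00 dB(A).
To meet 85 dB(A) overall, the treated pump may contribute at most 10^(85/10) − 1.000e+08 = 2.162e+08, i.e. 83.35 dB(A).
Required insertion loss = 90 − 83.35 = 6.65 dB.

6.7 dB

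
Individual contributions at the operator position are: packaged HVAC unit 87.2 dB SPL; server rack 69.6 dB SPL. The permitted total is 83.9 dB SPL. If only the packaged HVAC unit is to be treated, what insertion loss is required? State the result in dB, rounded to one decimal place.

Everything except the packaged HVAC unit sums to 10^(69.6/10) = 9.120e+06 in linear terms, 69.60 dB SPL.
The limit corresponds to 10^(83.9/10) = 2.455e+08; subtracting the fixed part leaves 2.364e+08 for the packaged HVAC unit, i.e. 83.74 dB SPL.
Required insertion loss = 87.2 − 83.74 = 3.46 dB.

3.5 dB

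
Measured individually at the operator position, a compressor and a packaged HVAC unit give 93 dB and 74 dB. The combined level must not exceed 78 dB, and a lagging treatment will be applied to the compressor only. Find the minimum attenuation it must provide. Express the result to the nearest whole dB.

The untreated sources together contribute 10^(74/10) = 2.512e+07, i.e. 74.00 dB.
The limit corresponds to 10^(78/10) = 6.310e+07; subtracting the fixed part leaves 3.798e+07 for the compressor, i.e. 75.80 dB.
Required insertion loss = 93 − 75.80 = 17.20 dB.

17 dB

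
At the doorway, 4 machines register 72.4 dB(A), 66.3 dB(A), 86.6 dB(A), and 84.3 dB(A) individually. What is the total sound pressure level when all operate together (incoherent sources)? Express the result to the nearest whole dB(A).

Incoherent sources combine by intensity addition: L_total = 10·log₁₀(Σ 10^(L_i/10)).
Σ 10^(L/10) = 10^(72.4/10) + 10^(66.3/10) + 10^(86.6/10) + 10^(84.3/10) = 7.479e+08.
L_total = 10·log₁₀(7.479e+08) = 88.74 dB(A).

89 dB(A)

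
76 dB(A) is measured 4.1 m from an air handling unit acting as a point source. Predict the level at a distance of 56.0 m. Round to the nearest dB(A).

Point-source attenuation: ΔL = 20·log₁₀(r₂/r₁) = 20·log₁₀(56.0/4.1) = 22.708 dB.
L₂ = 76 − 20·log₁₀(56.0/4.1) = 76 − 22.708 = 53.29 dB(A).

53 dB(A)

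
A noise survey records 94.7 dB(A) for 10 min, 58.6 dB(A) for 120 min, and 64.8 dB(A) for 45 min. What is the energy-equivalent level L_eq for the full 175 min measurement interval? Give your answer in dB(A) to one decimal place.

82.3 dB(A)

L_eq = 10·log₁₀[(1/T)·Σ tᵢ·10^(Lᵢ/10)] with T = 175 min.
Σ tᵢ·10^(Lᵢ/10) = 10·10^(94.7/10) + 120·10^(58.6/10) + 45·10^(64.8/10) = 2.973e+10.
L_eq = 10·log₁₀(2.973e+10/175) = 82.30 dB(A).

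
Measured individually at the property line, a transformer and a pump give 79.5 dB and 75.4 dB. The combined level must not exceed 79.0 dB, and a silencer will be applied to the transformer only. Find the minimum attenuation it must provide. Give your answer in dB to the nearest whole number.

Everything except the transformer sums to 10^(75.4/10) = 3.467e+07 in linear terms, 75.40 dB.
To meet 79.0 dB overall, the treated transformer may contribute at most 10^(79.0/10) − 3.467e+07 = 4.476e+07, i.e. 76.51 dB.
Required insertion loss = 79.5 − 76.51 = 2.99 dB.

3 dB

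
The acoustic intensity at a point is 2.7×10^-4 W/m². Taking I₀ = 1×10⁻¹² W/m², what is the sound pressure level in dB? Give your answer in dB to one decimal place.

84.3 dB

L = 10·log₁₀(I/I₀) = 10·log₁₀(2.7×10^-4/10⁻¹²) = 10·log₁₀(2.7×10^8).
L = 10·(0.4314 + 8) = 84.31 dB.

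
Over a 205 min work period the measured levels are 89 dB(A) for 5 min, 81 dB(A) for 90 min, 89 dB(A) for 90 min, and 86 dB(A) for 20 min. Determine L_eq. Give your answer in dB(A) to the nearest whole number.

L_eq = 10·log₁₀[(1/T)·Σ tᵢ·10^(Lᵢ/10)] with T = 205 min.
Σ tᵢ·10^(Lᵢ/10) = 5·10^(89/10) + 90·10^(81/10) + 90·10^(89/10) + 20·10^(86/10) = 9.475e+10.
L_eq = 10·log₁₀(9.475e+10/205) = 86.65 dB(A).

87 dB(A)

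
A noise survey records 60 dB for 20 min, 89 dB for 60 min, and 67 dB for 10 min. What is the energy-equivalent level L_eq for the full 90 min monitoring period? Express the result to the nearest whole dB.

L_eq = 10·log₁₀[(1/T)·Σ tᵢ·10^(Lᵢ/10)] with T = 90 min.
Σ tᵢ·10^(Lᵢ/10) = 20·10^(60/10) + 60·10^(89/10) + 10·10^(67/10) = 4.773e+10.
L_eq = 10·log₁₀(4.773e+10/90) = 87.25 dB.

87 dB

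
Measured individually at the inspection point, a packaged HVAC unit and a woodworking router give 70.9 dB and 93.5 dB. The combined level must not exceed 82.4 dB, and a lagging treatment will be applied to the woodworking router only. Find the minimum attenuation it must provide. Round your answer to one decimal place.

The untreated sources together contribute 10^(70.9/10) = 1.230e+07, i.e. 70.90 dB.
The limit corresponds to 10^(82.4/10) = 1.738e+08; subtracting the fixed part leaves 1.615e+08 for the woodworking router, i.e. 82.08 dB.
Required insertion loss = 93.5 − 82.08 = 11.42 dB.

11.4 dB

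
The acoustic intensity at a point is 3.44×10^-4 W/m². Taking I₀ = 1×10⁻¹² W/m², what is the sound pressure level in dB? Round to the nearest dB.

I/I₀ = 3.44×10^-4/10⁻¹² = 3.44×10^8, and L = 10·log₁₀(I/I₀).
L = 10·(0.5366 + 8) = 85.37 dB.

85 dB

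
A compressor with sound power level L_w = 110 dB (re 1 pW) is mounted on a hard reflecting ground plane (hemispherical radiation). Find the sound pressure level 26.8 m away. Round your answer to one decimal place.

73.5 dB

L_p = L_w − 10·log₁₀(2π·r²) with r = 26.8 m.
2π·r² = 4513 m², 10·log₁₀ of that is 36.544 dB.
L_p = 110 − 36.544 = 73.46 dB.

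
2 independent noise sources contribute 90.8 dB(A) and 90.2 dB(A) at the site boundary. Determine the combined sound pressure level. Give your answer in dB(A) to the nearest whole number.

94 dB(A)

Incoherent sources combine by intensity addition: L_total = 10·log₁₀(Σ 10^(L_i/10)).
Σ 10^(L/10) = 10^(90.8/10) + 10^(90.2/10) = 2.249e+09.
L_total = 10·log₁₀(2.249e+09) = 93.52 dB(A).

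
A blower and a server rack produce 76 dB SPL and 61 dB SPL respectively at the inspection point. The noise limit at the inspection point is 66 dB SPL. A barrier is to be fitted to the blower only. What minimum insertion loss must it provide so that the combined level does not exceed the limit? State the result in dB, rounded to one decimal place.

11.7 dB

Everything except the blower sums to 10^(61/10) = 1.259e+06 in linear terms, 61.00 dB SPL.
The limit corresponds to 10^(66/10) = 3.981e+06; subtracting the fixed part leaves 2.722e+06 for the blower, i.e. 64.35 dB SPL.
Required insertion loss = 76 − 64.35 = 11.65 dB.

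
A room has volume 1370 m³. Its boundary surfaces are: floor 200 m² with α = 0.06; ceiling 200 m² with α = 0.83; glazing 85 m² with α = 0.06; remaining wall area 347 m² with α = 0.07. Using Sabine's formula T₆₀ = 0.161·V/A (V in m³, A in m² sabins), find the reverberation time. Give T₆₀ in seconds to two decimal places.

1.06 s

A = Σ Sᵢαᵢ = 200·0.06 + 200·0.83 + 85·0.06 + 347·0.07 = 207.39 m².
T₆₀ = 0.161·V/A = 0.161·1370/207.39 = 1.064 s.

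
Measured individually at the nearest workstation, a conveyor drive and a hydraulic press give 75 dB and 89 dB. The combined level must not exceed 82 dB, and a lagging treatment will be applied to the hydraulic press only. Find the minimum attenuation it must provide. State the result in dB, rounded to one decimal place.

Everything except the hydraulic press sums to 10^(75/10) = 3.162e+07 in linear terms, 75.00 dB.
To meet 82 dB overall, the treated hydraulic press may contribute at most 10^(82/10) − 3.162e+07 = 1.269e+08, i.e. 81.03 dB.
Required insertion loss = 89 − 81.03 = 7.97 dB.

8.0 dB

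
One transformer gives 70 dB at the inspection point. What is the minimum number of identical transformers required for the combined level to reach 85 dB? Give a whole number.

32

N identical sources give L₁ + 10·log₁₀ N, so require 10·log₁₀ N ≥ 85 − 70 = 15.0 dB.
N ≥ 10^(15.0/10) = 31.623, so N = 32.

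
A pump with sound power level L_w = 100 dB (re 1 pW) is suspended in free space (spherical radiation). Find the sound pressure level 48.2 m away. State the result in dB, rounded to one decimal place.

L_p = L_w − 10·log₁₀(4π·r²) with r = 48.2 m.
4π·r² = 2.919e+04 m², 10·log₁₀ of that is 44.653 dB.
L_p = 100 − 44.653 = 55.35 dB.

55.3 dB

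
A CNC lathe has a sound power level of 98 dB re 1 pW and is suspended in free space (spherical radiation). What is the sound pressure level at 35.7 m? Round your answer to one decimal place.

56.0 dB

Free-field spherical radiation: L_p = L_w − 10·log₁₀(4π·r²), r = 35.7 m.
4π·r² = 1.602e+04 m², 10·log₁₀ of that is 42.045 dB.
L_p = 98 − 42.045 = 55.95 dB.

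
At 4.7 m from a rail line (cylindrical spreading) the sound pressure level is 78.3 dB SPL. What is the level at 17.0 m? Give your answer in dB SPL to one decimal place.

For a line source, L₂ = L₁ − 10·log₁₀(r₂/r₁).
L₂ = 78.3 − 10·log₁₀(17.0/4.7) = 78.3 − 5.584 = 72.72 dB SPL.

72.7 dB SPL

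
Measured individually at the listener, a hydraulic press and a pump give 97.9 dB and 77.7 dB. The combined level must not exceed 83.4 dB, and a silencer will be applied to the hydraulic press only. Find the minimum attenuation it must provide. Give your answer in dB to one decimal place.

15.9 dB

Fixed contribution from the other source: Σ 10^(L/10) = 10^(77.7/10) = 5.888e+07 (77.70 dB).
To meet 83.4 dB overall, the treated hydraulic press may contribute at most 10^(83.4/10) − 5.888e+07 = 1.599e+08, i.e. 82.04 dB.
Required insertion loss = 97.9 − 82.04 = 15.86 dB.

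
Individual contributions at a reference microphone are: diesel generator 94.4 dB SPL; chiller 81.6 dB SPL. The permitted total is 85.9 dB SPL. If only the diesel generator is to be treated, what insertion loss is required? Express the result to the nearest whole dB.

Fixed contribution from the other source: Σ 10^(L/10) = 10^(81.6/10) = 1.445e+08 (81.60 dB SPL).
The limit corresponds to 10^(85.9/10) = 3.890e+08; subtracting the fixed part leaves 2.445e+08 for the diesel generator, i.e. 83.88 dB SPL.
Required insertion loss = 94.4 − 83.88 = 10.52 dB.

11 dB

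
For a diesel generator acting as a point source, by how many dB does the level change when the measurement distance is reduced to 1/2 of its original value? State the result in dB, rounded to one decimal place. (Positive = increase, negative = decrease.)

With spherical spreading the level changes by −20·log₁₀(r₂/r₁).
ΔL = −20·log₁₀(0.5) = +6.02 dB.

+6.0 dB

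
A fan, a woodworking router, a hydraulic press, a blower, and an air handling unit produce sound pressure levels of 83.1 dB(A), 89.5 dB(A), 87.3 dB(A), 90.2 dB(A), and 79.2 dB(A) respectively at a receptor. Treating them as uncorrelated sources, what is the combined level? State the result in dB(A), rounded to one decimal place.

94.4 dB(A)

Incoherent sources combine by intensity addition: L_total = 10·log₁₀(Σ 10^(L_i/10)).
Σ 10^(L/10) = 10^(83.1/10) + 10^(89.5/10) + 10^(87.3/10) + 10^(90.2/10) + 10^(79.2/10) = 2.763e+09.
L_total = 10·log₁₀(2.763e+09) = 94.41 dB(A).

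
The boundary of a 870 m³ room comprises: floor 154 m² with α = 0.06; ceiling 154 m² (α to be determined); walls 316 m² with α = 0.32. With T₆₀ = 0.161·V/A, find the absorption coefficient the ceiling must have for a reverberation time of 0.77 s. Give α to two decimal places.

0.46

Required total absorption A = 0.161·870/0.77 = 181.91 m².
Absorption from the other surfaces = 154·0.06 + 316·0.32 = 110.36 m², so the ceiling must supply 71.55 m² over 154 m².
α = 71.55/154 = 0.465.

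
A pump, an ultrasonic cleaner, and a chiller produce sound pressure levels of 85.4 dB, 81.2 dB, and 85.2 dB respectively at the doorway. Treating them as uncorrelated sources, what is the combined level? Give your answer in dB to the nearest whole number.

89 dB

Incoherent sources combine by intensity addition: L_total = 10·log₁₀(Σ 10^(L_i/10)).
Σ 10^(L/10) = 10^(85.4/10) + 10^(81.2/10) + 10^(85.2/10) = 8.097e+08.
L_total = 10·log₁₀(8.097e+08) = 89.08 dB.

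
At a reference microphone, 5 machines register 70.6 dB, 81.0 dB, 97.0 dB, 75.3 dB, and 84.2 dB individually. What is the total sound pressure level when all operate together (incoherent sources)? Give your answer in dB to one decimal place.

For uncorrelated sources the intensities add, so convert each level to linear form, sum, and take 10·log₁₀ of the total.
Σ 10^(L/10) = 10^(70.6/10) + 10^(81.0/10) + 10^(97.0/10) + 10^(75.3/10) + 10^(84.2/10) = 5.446e+09.
L_total = 10·log₁₀(5.446e+09) = 97.36 dB.

97.4 dB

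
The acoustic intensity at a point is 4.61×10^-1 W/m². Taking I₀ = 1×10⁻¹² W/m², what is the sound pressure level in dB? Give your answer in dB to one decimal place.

116.6 dB

L = 10·log₁₀(I/I₀) = 10·log₁₀(4.61×10^-1/10⁻¹²) = 10·log₁₀(4.61×10^11).
L = 10·(0.6637 + 11) = 116.64 dB.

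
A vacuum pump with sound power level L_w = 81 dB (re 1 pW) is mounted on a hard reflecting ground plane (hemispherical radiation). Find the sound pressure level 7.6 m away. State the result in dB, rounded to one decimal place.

Free-field hemispherical radiation: L_p = L_w − 10·log₁₀(2π·r²), r = 7.6 m.
2π·r² = 362.9 m², 10·log₁₀ of that is 25.598 dB.
L_p = 81 − 25.598 = 55.40 dB.

55.4 dB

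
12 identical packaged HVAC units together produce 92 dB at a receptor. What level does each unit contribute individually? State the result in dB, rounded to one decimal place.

For N identical incoherent sources L_total = L₁ + 10·log₁₀ N, so L₁ = 92 − 10·log₁₀(12) = 92 − 10.792.

81.2 dB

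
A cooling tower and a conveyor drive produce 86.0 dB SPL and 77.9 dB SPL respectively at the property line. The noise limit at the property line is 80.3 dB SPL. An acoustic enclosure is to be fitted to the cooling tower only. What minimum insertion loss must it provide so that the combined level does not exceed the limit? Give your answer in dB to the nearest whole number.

9 dB

Everything except the cooling tower sums to 10^(77.9/10) = 6.166e+07 in linear terms, 77.90 dB SPL.
To meet 80.3 dB SPL overall, the treated cooling tower may contribute at most 10^(80.3/10) − 6.166e+07 = 4.549e+07, i.e. 76.58 dB SPL.
So the cooling tower must be reduced from 86.0 to 76.58 dB SPL: IL = 9.42 dB.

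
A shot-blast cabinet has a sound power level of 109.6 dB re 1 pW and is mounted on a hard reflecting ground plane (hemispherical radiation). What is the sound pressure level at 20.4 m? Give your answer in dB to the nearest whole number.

75 dB

The power spreads over a hemisphere of area 2π·r², so L_p = L_w − 10·log₁₀(2π·r²).
2π·r² = 2615 m², 10·log₁₀ of that is 34.174 dB.
L_p = 109.6 − 34.174 = 75.43 dB.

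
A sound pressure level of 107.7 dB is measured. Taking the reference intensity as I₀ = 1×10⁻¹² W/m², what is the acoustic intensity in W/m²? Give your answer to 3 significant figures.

I/I₀ = 10^(107.7/10) = 5.888e+10, so I = 5.888e+10 × 10⁻¹² W/m².

0.0589 W/m²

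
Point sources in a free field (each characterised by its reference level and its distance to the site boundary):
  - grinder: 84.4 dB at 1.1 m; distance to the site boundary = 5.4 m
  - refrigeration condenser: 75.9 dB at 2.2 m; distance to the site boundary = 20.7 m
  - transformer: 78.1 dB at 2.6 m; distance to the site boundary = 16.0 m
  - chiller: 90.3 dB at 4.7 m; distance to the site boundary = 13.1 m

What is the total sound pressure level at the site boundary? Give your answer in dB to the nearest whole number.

Propagate each source to the receiver with L = L_ref − 20·log₁₀(r/r_ref), then add intensities.
grinder: 84.4 − 20·log₁₀(5.4/1.1) = 84.4 − 13.82 = 70.58 dB.
refrigeration condenser: 75.9 − 20·log₁₀(20.7/2.2) = 75.9 − 19.47 = 56.43 dB.
transformer: 78.1 − 20·log₁₀(16.0/2.6) = 78.1 − 15.78 = 62.32 dB.
chiller: 90.3 − 20·log₁₀(13.1/4.7) = 90.3 − 8.90 = 81.40 dB.
Σ 10^(L/10) = 1.515e+08 → L_total = 10·log₁₀(1.515e+08) = 81.80 dB.

82 dB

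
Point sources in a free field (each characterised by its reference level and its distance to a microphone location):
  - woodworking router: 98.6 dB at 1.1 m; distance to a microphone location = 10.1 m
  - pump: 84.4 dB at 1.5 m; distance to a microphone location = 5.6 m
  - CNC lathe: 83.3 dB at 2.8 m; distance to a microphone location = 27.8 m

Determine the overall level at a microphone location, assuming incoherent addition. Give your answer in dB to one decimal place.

80.3 dB

Propagate each source to the receiver with L = L_ref − 20·log₁₀(r/r_ref), then add intensities.
woodworking router: 98.6 − 20·log₁₀(10.1/1.1) = 98.6 − 19.26 = 79.34 dB.
pump: 84.4 − 20·log₁₀(5.6/1.5) = 84.4 − 11.44 = 72.96 dB.
CNC lathe: 83.3 − 20·log₁₀(27.8/2.8) = 83.3 − 19.94 = 63.36 dB.
Σ 10^(L/10) = 1.079e+08 → L_total = 10·log₁₀(1.079e+08) = 80.33 dB.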